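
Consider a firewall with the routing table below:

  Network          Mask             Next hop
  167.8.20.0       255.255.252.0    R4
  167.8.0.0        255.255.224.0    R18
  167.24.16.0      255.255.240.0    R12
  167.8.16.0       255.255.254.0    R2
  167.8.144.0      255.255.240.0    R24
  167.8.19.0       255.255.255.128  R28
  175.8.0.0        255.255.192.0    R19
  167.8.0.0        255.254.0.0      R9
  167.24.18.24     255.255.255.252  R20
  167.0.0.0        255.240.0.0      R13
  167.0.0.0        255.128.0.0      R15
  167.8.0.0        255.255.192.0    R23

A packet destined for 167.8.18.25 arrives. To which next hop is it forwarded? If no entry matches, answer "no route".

R18

Routes whose prefix contains 167.8.18.25:
  167.0.0.0/9 (167.0.0.0 - 167.127.255.255) -> R15
  167.0.0.0/12 (167.0.0.0 - 167.15.255.255) -> R13
  167.8.0.0/15 (167.8.0.0 - 167.9.255.255) -> R9
  167.8.0.0/18 (167.8.0.0 - 167.8.63.255) -> R23
  167.8.0.0/19 (167.8.0.0 - 167.8.31.255) -> R18
More-specific entries that do NOT match:
  167.24.18.24/30 (167.24.18.24 - 167.24.18.27) does not contain 167.8.18.25
  167.8.19.0/25 (167.8.19.0 - 167.8.19.127) does not contain 167.8.18.25
  167.8.16.0/23 (167.8.16.0 - 167.8.17.255) does not contain 167.8.18.25
  167.8.20.0/22 (167.8.20.0 - 167.8.23.255) does not contain 167.8.18.25
  167.24.16.0/20 (167.24.16.0 - 167.24.31.255) does not contain 167.8.18.25
  167.8.144.0/20 (167.8.144.0 - 167.8.159.255) does not contain 167.8.18.25
Longest matching prefix is /19 -> next hop R18.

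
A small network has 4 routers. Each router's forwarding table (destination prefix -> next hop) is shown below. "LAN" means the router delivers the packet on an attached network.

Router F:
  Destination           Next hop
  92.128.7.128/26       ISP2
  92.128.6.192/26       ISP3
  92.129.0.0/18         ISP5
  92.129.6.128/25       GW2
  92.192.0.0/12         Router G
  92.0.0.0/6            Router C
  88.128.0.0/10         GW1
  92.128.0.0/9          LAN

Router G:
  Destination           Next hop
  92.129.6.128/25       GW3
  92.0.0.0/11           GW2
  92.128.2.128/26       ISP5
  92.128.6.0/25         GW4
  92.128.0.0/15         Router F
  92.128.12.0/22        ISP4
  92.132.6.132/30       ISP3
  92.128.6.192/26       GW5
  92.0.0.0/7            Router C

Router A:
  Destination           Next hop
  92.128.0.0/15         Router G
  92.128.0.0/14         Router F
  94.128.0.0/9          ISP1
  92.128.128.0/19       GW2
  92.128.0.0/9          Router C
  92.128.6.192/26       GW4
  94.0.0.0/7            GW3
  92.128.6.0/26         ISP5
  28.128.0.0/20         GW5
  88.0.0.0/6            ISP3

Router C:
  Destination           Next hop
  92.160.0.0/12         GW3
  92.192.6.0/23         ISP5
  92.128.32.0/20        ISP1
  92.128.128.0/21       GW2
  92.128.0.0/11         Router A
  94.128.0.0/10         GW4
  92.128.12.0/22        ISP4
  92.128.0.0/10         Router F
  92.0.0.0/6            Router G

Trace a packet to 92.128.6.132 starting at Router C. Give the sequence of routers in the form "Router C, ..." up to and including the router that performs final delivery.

At Router C: longest match for 92.128.6.132 is 92.128.0.0/11 -> Router A
At Router A: longest match for 92.128.6.132 is 92.128.0.0/15 -> Router G
At Router G: longest match for 92.128.6.132 is 92.128.0.0/15 -> Router F
At Router F: longest match for 92.128.6.132 is 92.128.0.0/9 -> LAN

Router C, Router A, Router G, Router F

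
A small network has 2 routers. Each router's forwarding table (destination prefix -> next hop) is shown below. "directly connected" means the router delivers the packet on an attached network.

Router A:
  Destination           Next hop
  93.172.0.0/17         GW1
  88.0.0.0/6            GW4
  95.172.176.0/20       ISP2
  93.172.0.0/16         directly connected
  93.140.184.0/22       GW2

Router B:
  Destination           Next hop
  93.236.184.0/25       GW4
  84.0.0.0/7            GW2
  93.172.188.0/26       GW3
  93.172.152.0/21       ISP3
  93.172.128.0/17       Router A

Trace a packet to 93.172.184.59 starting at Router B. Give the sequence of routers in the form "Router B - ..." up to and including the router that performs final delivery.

Router B - Router A

At Router B: longest match for 93.172.184.59 is 93.172.128.0/17 -> Router A
At Router A: longest match for 93.172.184.59 is 93.172.0.0/16 -> directly connected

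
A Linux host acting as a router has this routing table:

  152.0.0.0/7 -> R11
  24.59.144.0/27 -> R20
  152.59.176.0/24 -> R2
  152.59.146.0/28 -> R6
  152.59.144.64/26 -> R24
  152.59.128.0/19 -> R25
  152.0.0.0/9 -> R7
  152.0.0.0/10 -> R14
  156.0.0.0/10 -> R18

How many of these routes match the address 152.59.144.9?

4

Prefixes containing 152.59.144.9:
  152.0.0.0/7 (152.0.0.0 - 153.255.255.255)
  152.0.0.0/9 (152.0.0.0 - 152.127.255.255)
  152.0.0.0/10 (152.0.0.0 - 152.63.255.255)
  152.59.128.0/19 (152.59.128.0 - 152.59.159.255)
Total matching entries: 4.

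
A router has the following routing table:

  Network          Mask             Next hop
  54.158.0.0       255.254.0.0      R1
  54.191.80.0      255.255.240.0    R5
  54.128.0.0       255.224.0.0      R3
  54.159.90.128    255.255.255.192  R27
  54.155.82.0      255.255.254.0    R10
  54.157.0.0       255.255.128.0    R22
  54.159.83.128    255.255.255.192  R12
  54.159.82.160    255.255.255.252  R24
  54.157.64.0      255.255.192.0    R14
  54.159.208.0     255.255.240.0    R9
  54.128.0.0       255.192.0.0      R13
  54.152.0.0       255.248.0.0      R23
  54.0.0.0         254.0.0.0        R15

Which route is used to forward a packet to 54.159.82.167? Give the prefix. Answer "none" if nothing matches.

Entries matching 54.159.82.167:
  54.0.0.0/7 (54.0.0.0 - 55.255.255.255)
  54.128.0.0/10 (54.128.0.0 - 54.191.255.255)
  54.128.0.0/11 (54.128.0.0 - 54.159.255.255)
  54.152.0.0/13 (54.152.0.0 - 54.159.255.255)
  54.158.0.0/15 (54.158.0.0 - 54.159.255.255)
Most specific is 54.158.0.0/15.

54.158.0.0/15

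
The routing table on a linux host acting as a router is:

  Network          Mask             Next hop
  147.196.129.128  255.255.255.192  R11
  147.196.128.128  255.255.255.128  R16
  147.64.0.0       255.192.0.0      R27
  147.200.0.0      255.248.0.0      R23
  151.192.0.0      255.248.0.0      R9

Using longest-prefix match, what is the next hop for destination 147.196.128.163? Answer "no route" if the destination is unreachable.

R16

Routes whose prefix contains 147.196.128.163:
  147.196.128.128/25 (147.196.128.128 - 147.196.128.255) -> R16
More-specific entries that do NOT match:
  147.196.129.128/26 (147.196.129.128 - 147.196.129.191) does not contain 147.196.128.163
Longest matching prefix is /25 -> next hop R16.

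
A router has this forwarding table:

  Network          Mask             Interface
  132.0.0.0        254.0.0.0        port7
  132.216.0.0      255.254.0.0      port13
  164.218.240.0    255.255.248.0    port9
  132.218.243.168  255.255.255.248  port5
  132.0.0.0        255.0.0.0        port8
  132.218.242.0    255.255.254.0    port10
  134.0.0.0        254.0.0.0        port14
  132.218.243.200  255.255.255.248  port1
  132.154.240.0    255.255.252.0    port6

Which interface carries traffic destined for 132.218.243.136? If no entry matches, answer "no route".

Routes whose prefix contains 132.218.243.136:
  132.0.0.0/7 (132.0.0.0 - 133.255.255.255) -> port7
  132.0.0.0/8 (132.0.0.0 - 132.255.255.255) -> port8
  132.218.242.0/23 (132.218.242.0 - 132.218.243.255) -> port10
More-specific entries that do NOT match:
  132.218.243.168/29 (132.218.243.168 - 132.218.243.175) does not contain 132.218.243.136
  132.218.243.200/29 (132.218.243.200 - 132.218.243.207) does not contain 132.218.243.136
Longest matching prefix is /23 -> interface port10.

port10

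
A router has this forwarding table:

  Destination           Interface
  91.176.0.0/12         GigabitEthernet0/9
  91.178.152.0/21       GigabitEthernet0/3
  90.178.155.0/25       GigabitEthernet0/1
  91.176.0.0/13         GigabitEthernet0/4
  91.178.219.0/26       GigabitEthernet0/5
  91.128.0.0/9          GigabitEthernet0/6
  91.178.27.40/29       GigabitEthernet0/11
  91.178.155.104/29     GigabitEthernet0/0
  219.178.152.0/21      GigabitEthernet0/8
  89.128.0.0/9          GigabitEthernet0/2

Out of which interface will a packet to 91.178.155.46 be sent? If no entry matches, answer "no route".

GigabitEthernet0/3

Routes whose prefix contains 91.178.155.46:
  91.128.0.0/9 (91.128.0.0 - 91.255.255.255) -> GigabitEthernet0/6
  91.176.0.0/12 (91.176.0.0 - 91.191.255.255) -> GigabitEthernet0/9
  91.176.0.0/13 (91.176.0.0 - 91.183.255.255) -> GigabitEthernet0/4
  91.178.152.0/21 (91.178.152.0 - 91.178.159.255) -> GigabitEthernet0/3
More-specific entries that do NOT match:
  91.178.27.40/29 (91.178.27.40 - 91.178.27.47) does not contain 91.178.155.46
  91.178.155.104/29 (91.178.155.104 - 91.178.155.111) does not contain 91.178.155.46
  91.178.219.0/26 (91.178.219.0 - 91.178.219.63) does not contain 91.178.155.46
  90.178.155.0/25 (90.178.155.0 - 90.178.155.127) does not contain 91.178.155.46
Longest matching prefix is /21 -> interface GigabitEthernet0/3.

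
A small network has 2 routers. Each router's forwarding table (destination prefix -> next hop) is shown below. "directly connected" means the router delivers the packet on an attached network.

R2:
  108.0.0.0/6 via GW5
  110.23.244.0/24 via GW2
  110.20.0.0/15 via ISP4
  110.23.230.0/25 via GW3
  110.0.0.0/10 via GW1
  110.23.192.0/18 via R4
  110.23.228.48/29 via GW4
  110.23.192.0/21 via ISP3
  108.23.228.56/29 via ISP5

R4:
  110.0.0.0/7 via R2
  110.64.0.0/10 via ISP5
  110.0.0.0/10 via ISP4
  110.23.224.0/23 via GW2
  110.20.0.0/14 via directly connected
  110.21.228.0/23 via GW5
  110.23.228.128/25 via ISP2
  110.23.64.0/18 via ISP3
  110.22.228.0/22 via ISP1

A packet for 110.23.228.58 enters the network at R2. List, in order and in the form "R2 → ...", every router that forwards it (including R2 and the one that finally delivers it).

At R2: longest match for 110.23.228.58 is 110.23.192.0/18 -> R4
At R4: longest match for 110.23.228.58 is 110.20.0.0/14 -> directly connected

R2 → R4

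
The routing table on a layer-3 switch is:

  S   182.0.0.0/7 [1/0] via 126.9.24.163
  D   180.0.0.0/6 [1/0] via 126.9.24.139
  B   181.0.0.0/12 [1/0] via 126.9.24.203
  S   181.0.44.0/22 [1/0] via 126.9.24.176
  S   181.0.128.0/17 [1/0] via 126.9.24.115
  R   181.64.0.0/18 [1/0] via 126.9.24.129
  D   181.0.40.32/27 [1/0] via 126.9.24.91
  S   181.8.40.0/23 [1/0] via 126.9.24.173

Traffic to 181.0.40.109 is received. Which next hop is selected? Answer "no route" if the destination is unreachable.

Routes whose prefix contains 181.0.40.109:
  180.0.0.0/6 (180.0.0.0 - 183.255.255.255) -> 126.9.24.139
  181.0.0.0/12 (181.0.0.0 - 181.15.255.255) -> 126.9.24.203
More-specific entries that do NOT match:
  181.0.40.32/27 (181.0.40.32 - 181.0.40.63) does not contain 181.0.40.109
  181.8.40.0/23 (181.8.40.0 - 181.8.41.255) does not contain 181.0.40.109
  181.0.44.0/22 (181.0.44.0 - 181.0.47.255) does not contain 181.0.40.109
  181.64.0.0/18 (181.64.0.0 - 181.64.63.255) does not contain 181.0.40.109
  181.0.128.0/17 (181.0.128.0 - 181.0.255.255) does not contain 181.0.40.109
Longest matching prefix is /12 -> next hop 126.9.24.203.

126.9.24.203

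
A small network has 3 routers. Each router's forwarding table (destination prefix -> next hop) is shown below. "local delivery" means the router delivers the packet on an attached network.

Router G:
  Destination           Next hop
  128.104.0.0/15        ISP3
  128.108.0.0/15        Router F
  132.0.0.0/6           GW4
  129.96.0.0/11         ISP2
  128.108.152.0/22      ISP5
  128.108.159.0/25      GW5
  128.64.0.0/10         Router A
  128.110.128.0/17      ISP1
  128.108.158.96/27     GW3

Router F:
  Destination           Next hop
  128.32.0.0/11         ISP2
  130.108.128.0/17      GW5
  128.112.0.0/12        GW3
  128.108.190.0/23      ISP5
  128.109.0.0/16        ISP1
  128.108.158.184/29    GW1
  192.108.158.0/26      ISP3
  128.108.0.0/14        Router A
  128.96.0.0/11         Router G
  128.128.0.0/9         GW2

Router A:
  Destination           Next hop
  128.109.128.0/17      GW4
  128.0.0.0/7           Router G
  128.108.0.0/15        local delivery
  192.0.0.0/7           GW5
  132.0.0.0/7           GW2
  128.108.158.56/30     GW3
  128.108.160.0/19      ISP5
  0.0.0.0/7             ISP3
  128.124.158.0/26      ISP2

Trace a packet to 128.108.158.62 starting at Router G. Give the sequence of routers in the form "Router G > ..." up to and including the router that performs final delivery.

Router G > Router F > Router A

At Router G: longest match for 128.108.158.62 is 128.108.0.0/15 -> Router F
At Router F: longest match for 128.108.158.62 is 128.108.0.0/14 -> Router A
At Router A: longest match for 128.108.158.62 is 128.108.0.0/15 -> local delivery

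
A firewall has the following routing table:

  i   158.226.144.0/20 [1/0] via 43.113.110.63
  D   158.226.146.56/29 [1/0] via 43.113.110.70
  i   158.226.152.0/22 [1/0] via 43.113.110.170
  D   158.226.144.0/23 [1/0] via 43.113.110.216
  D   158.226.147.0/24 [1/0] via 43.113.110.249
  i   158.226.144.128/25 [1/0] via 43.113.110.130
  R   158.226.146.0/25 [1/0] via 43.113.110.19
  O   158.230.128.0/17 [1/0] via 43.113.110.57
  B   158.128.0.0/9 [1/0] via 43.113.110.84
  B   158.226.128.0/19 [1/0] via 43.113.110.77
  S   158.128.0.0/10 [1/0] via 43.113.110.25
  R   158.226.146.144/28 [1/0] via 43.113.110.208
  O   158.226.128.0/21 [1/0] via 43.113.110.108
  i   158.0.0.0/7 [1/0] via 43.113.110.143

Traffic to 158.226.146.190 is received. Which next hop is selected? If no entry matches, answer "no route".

Routes whose prefix contains 158.226.146.190:
  158.0.0.0/7 (158.0.0.0 - 159.255.255.255) -> 43.113.110.143
  158.128.0.0/9 (158.128.0.0 - 158.255.255.255) -> 43.113.110.84
  158.226.128.0/19 (158.226.128.0 - 158.226.159.255) -> 43.113.110.77
  158.226.144.0/20 (158.226.144.0 - 158.226.159.255) -> 43.113.110.63
More-specific entries that do NOT match:
  158.226.146.56/29 (158.226.146.56 - 158.226.146.63) does not contain 158.226.146.190
  158.226.146.144/28 (158.226.146.144 - 158.226.146.159) does not contain 158.226.146.190
  158.226.144.128/25 (158.226.144.128 - 158.226.144.255) does not contain 158.226.146.190
  158.226.146.0/25 (158.226.146.0 - 158.226.146.127) does not contain 158.226.146.190
  158.226.147.0/24 (158.226.147.0 - 158.226.147.255) does not contain 158.226.146.190
  158.226.144.0/23 (158.226.144.0 - 158.226.145.255) does not contain 158.226.146.190
  158.226.152.0/22 (158.226.152.0 - 158.226.155.255) does not contain 158.226.146.190
  158.226.128.0/21 (158.226.128.0 - 158.226.135.255) does not contain 158.226.146.190
Longest matching prefix is /20 -> next hop 43.113.110.63.

43.113.110.63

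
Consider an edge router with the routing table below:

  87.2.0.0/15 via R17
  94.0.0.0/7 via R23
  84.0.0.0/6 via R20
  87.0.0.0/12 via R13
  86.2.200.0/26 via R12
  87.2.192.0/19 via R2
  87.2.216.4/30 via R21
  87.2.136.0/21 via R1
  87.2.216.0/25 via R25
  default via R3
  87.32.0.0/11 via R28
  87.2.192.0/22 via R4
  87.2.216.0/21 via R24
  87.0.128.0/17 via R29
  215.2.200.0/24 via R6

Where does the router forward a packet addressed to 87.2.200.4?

R2

Routes whose prefix contains 87.2.200.4:
  0.0.0.0/0 (default, matches everything) -> R3
  84.0.0.0/6 (84.0.0.0 - 87.255.255.255) -> R20
  87.0.0.0/12 (87.0.0.0 - 87.15.255.255) -> R13
  87.2.0.0/15 (87.2.0.0 - 87.3.255.255) -> R17
  87.2.192.0/19 (87.2.192.0 - 87.2.223.255) -> R2
More-specific entries that do NOT match:
  87.2.216.4/30 (87.2.216.4 - 87.2.216.7) does not contain 87.2.200.4
  86.2.200.0/26 (86.2.200.0 - 86.2.200.63) does not contain 87.2.200.4
  87.2.216.0/25 (87.2.216.0 - 87.2.216.127) does not contain 87.2.200.4
  215.2.200.0/24 (215.2.200.0 - 215.2.200.255) does not contain 87.2.200.4
  87.2.192.0/22 (87.2.192.0 - 87.2.195.255) does not contain 87.2.200.4
  87.2.136.0/21 (87.2.136.0 - 87.2.143.255) does not contain 87.2.200.4
  87.2.216.0/21 (87.2.216.0 - 87.2.223.255) does not contain 87.2.200.4
Longest matching prefix is /19 -> next hop R2.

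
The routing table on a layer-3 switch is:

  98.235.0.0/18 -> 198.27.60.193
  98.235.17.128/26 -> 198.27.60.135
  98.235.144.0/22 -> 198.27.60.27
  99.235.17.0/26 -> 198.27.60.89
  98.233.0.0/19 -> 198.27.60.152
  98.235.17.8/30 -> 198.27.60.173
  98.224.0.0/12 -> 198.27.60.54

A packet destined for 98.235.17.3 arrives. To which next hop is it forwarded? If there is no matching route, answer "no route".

Routes whose prefix contains 98.235.17.3:
  98.224.0.0/12 (98.224.0.0 - 98.239.255.255) -> 198.27.60.54
  98.235.0.0/18 (98.235.0.0 - 98.235.63.255) -> 198.27.60.193
More-specific entries that do NOT match:
  98.235.17.8/30 (98.235.17.8 - 98.235.17.11) does not contain 98.235.17.3
  98.235.17.128/26 (98.235.17.128 - 98.235.17.191) does not contain 98.235.17.3
  99.235.17.0/26 (99.235.17.0 - 99.235.17.63) does not contain 98.235.17.3
  98.235.144.0/22 (98.235.144.0 - 98.235.147.255) does not contain 98.235.17.3
  98.233.0.0/19 (98.233.0.0 - 98.233.31.255) does not contain 98.235.17.3
Longest matching prefix is /18 -> next hop 198.27.60.193.

198.27.60.193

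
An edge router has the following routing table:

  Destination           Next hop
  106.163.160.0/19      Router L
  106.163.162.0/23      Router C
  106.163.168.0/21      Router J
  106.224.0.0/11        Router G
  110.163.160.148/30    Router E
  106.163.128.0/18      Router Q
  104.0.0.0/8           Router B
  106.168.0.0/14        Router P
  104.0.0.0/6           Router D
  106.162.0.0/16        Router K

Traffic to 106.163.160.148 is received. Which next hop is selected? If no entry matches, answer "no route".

Router L

Routes whose prefix contains 106.163.160.148:
  104.0.0.0/6 (104.0.0.0 - 107.255.255.255) -> Router D
  106.163.128.0/18 (106.163.128.0 - 106.163.191.255) -> Router Q
  106.163.160.0/19 (106.163.160.0 - 106.163.191.255) -> Router L
More-specific entries that do NOT match:
  110.163.160.148/30 (110.163.160.148 - 110.163.160.151) does not contain 106.163.160.148
  106.163.162.0/23 (106.163.162.0 - 106.163.163.255) does not contain 106.163.160.148
  106.163.168.0/21 (106.163.168.0 - 106.163.175.255) does not contain 106.163.160.148
Longest matching prefix is /19 -> next hop Router L.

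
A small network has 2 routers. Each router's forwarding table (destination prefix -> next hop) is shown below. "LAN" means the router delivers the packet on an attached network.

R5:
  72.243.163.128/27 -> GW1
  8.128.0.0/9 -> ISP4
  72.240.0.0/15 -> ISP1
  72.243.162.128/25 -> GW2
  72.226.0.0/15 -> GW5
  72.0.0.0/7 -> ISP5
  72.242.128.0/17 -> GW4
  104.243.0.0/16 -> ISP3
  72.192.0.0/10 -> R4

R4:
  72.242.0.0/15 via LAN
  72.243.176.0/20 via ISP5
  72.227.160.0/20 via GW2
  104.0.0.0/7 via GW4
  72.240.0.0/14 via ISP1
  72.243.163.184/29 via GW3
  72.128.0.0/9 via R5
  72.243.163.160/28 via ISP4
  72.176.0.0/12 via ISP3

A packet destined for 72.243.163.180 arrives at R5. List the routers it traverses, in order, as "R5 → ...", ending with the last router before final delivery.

R5 → R4

At R5: longest match for 72.243.163.180 is 72.192.0.0/10 -> R4
At R4: longest match for 72.243.163.180 is 72.242.0.0/15 -> LAN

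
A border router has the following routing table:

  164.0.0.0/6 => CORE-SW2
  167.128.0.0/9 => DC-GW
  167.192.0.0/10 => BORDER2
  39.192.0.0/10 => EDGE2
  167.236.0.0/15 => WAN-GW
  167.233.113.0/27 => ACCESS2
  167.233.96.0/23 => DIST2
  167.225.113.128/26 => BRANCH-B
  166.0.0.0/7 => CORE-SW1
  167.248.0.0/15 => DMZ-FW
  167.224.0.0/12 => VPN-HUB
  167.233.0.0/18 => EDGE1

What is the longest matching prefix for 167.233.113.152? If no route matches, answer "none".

Entries matching 167.233.113.152:
  164.0.0.0/6 (164.0.0.0 - 167.255.255.255)
  166.0.0.0/7 (166.0.0.0 - 167.255.255.255)
  167.128.0.0/9 (167.128.0.0 - 167.255.255.255)
  167.192.0.0/10 (167.192.0.0 - 167.255.255.255)
  167.224.0.0/12 (167.224.0.0 - 167.239.255.255)
Most specific is 167.224.0.0/12.

167.224.0.0/12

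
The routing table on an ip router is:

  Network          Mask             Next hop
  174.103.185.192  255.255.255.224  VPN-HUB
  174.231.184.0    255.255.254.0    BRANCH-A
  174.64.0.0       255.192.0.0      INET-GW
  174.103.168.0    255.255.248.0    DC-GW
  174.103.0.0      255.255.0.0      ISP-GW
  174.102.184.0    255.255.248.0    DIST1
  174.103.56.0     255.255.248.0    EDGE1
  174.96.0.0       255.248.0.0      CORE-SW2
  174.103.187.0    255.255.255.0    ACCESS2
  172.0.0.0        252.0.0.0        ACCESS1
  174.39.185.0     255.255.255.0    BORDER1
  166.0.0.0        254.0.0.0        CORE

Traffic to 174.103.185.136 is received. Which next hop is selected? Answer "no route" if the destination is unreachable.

ISP-GW

Routes whose prefix contains 174.103.185.136:
  172.0.0.0/6 (172.0.0.0 - 175.255.255.255) -> ACCESS1
  174.64.0.0/10 (174.64.0.0 - 174.127.255.255) -> INET-GW
  174.96.0.0/13 (174.96.0.0 - 174.103.255.255) -> CORE-SW2
  174.103.0.0/16 (174.103.0.0 - 174.103.255.255) -> ISP-GW
More-specific entries that do NOT match:
  174.103.185.192/27 (174.103.185.192 - 174.103.185.223) does not contain 174.103.185.136
  174.103.187.0/24 (174.103.187.0 - 174.103.187.255) does not contain 174.103.185.136
  174.39.185.0/24 (174.39.185.0 - 174.39.185.255) does not contain 174.103.185.136
  174.231.184.0/23 (174.231.184.0 - 174.231.185.255) does not contain 174.103.185.136
  174.103.168.0/21 (174.103.168.0 - 174.103.175.255) does not contain 174.103.185.136
  174.102.184.0/21 (174.102.184.0 - 174.102.191.255) does not contain 174.103.185.136
  174.103.56.0/21 (174.103.56.0 - 174.103.63.255) does not contain 174.103.185.136
Longest matching prefix is /16 -> next hop ISP-GW.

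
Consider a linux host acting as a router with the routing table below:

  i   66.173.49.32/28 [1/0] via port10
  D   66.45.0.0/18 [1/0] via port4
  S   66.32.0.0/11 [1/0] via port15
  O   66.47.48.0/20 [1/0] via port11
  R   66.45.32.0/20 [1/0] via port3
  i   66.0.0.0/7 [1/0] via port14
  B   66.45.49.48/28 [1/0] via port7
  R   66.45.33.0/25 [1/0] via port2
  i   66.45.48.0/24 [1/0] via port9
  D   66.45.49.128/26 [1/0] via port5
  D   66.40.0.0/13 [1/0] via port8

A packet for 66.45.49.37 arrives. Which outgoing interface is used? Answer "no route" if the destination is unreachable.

Routes whose prefix contains 66.45.49.37:
  66.0.0.0/7 (66.0.0.0 - 67.255.255.255) -> port14
  66.32.0.0/11 (66.32.0.0 - 66.63.255.255) -> port15
  66.40.0.0/13 (66.40.0.0 - 66.47.255.255) -> port8
  66.45.0.0/18 (66.45.0.0 - 66.45.63.255) -> port4
More-specific entries that do NOT match:
  66.173.49.32/28 (66.173.49.32 - 66.173.49.47) does not contain 66.45.49.37
  66.45.49.48/28 (66.45.49.48 - 66.45.49.63) does not contain 66.45.49.37
  66.45.49.128/26 (66.45.49.128 - 66.45.49.191) does not contain 66.45.49.37
  66.45.33.0/25 (66.45.33.0 - 66.45.33.127) does not contain 66.45.49.37
  66.45.48.0/24 (66.45.48.0 - 66.45.48.255) does not contain 66.45.49.37
  66.47.48.0/20 (66.47.48.0 - 66.47.63.255) does not contain 66.45.49.37
  66.45.32.0/20 (66.45.32.0 - 66.45.47.255) does not contain 66.45.49.37
Longest matching prefix is /18 -> interface port4.

port4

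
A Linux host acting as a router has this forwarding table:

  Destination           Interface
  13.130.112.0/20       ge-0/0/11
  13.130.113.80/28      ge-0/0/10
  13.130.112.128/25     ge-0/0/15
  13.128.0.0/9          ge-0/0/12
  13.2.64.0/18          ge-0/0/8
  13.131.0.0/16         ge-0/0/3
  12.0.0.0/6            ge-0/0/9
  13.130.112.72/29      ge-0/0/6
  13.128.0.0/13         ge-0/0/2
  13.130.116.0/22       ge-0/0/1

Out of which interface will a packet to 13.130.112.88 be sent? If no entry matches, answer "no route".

ge-0/0/11

Routes whose prefix contains 13.130.112.88:
  12.0.0.0/6 (12.0.0.0 - 15.255.255.255) -> ge-0/0/9
  13.128.0.0/9 (13.128.0.0 - 13.255.255.255) -> ge-0/0/12
  13.128.0.0/13 (13.128.0.0 - 13.135.255.255) -> ge-0/0/2
  13.130.112.0/20 (13.130.112.0 - 13.130.127.255) -> ge-0/0/11
More-specific entries that do NOT match:
  13.130.112.72/29 (13.130.112.72 - 13.130.112.79) does not contain 13.130.112.88
  13.130.113.80/28 (13.130.113.80 - 13.130.113.95) does not contain 13.130.112.88
  13.130.112.128/25 (13.130.112.128 - 13.130.112.255) does not contain 13.130.112.88
  13.130.116.0/22 (13.130.116.0 - 13.130.119.255) does not contain 13.130.112.88
Longest matching prefix is /20 -> interface ge-0/0/11.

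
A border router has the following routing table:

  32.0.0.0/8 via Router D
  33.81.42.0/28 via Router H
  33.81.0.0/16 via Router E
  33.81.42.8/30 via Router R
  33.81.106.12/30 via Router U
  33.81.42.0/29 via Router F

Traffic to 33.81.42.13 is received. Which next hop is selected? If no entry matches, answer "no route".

Routes whose prefix contains 33.81.42.13:
  33.81.0.0/16 (33.81.0.0 - 33.81.255.255) -> Router E
  33.81.42.0/28 (33.81.42.0 - 33.81.42.15) -> Router H
More-specific entries that do NOT match:
  33.81.42.8/30 (33.81.42.8 - 33.81.42.11) does not contain 33.81.42.13
  33.81.106.12/30 (33.81.106.12 - 33.81.106.15) does not contain 33.81.42.13
  33.81.42.0/29 (33.81.42.0 - 33.81.42.7) does not contain 33.81.42.13
Longest matching prefix is /28 -> next hop Router H.

Router H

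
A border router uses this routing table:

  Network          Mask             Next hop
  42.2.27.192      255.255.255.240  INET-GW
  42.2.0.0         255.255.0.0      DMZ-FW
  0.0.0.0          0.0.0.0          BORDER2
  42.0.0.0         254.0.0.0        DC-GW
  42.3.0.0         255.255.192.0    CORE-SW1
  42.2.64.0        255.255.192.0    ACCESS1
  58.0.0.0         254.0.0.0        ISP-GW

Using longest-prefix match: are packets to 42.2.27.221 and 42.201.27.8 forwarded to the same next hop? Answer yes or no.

42.2.27.221: longest match 42.2.0.0/16 -> DMZ-FW
42.201.27.8: longest match 42.0.0.0/7 -> DC-GW

no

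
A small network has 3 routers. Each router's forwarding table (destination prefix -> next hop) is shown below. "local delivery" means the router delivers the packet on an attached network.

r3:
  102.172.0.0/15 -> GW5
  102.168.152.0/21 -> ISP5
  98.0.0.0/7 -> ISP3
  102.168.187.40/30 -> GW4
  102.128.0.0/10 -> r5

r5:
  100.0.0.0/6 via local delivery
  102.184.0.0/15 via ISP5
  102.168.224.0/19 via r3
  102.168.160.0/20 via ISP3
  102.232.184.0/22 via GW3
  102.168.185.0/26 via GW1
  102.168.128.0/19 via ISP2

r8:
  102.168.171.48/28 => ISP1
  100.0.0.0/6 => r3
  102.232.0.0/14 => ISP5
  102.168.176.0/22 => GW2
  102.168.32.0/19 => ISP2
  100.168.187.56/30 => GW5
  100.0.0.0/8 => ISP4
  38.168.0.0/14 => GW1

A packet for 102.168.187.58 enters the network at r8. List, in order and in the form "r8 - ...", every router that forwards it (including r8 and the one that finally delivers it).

r8 - r3 - r5

At r8: longest match for 102.168.187.58 is 100.0.0.0/6 -> r3
At r3: longest match for 102.168.187.58 is 102.128.0.0/10 -> r5
At r5: longest match for 102.168.187.58 is 100.0.0.0/6 -> local delivery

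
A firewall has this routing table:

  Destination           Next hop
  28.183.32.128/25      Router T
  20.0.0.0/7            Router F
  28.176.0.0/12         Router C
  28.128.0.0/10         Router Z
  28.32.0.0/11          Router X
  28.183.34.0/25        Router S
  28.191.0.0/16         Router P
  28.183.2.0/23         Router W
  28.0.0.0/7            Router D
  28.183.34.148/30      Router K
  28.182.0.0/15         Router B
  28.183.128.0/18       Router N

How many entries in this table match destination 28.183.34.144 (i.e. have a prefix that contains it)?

4

Prefixes containing 28.183.34.144:
  28.0.0.0/7 (28.0.0.0 - 29.255.255.255)
  28.128.0.0/10 (28.128.0.0 - 28.191.255.255)
  28.176.0.0/12 (28.176.0.0 - 28.191.255.255)
  28.182.0.0/15 (28.182.0.0 - 28.183.255.255)
Total matching entries: 4.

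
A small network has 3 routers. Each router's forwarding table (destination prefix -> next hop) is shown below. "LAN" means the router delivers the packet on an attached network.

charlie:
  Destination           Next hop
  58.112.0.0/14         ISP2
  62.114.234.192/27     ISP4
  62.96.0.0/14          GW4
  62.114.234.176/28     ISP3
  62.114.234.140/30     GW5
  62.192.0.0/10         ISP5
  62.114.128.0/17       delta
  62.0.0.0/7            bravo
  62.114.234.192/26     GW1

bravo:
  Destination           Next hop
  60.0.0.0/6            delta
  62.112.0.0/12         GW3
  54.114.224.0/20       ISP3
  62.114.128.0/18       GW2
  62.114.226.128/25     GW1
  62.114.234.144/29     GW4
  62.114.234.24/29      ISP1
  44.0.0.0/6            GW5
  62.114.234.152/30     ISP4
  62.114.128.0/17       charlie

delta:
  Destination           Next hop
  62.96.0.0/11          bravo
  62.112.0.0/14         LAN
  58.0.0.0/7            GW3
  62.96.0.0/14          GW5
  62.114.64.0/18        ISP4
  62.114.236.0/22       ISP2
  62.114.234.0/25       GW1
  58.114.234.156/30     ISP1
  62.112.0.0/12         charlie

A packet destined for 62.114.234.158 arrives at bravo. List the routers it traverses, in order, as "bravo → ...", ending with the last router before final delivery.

bravo → charlie → delta

At bravo: longest match for 62.114.234.158 is 62.114.128.0/17 -> charlie
At charlie: longest match for 62.114.234.158 is 62.114.128.0/17 -> delta
At delta: longest match for 62.114.234.158 is 62.112.0.0/14 -> LAN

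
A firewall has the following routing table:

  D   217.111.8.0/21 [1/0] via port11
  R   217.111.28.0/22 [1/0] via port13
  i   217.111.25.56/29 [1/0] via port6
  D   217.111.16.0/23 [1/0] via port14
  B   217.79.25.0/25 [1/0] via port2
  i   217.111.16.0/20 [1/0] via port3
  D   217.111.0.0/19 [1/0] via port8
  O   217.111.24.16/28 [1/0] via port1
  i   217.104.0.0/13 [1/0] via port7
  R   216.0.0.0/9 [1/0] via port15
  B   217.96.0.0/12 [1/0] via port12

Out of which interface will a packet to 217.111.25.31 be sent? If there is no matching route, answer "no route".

Routes whose prefix contains 217.111.25.31:
  217.96.0.0/12 (217.96.0.0 - 217.111.255.255) -> port12
  217.104.0.0/13 (217.104.0.0 - 217.111.255.255) -> port7
  217.111.0.0/19 (217.111.0.0 - 217.111.31.255) -> port8
  217.111.16.0/20 (217.111.16.0 - 217.111.31.255) -> port3
More-specific entries that do NOT match:
  217.111.25.56/29 (217.111.25.56 - 217.111.25.63) does not contain 217.111.25.31
  217.111.24.16/28 (217.111.24.16 - 217.111.24.31) does not contain 217.111.25.31
  217.79.25.0/25 (217.79.25.0 - 217.79.25.127) does not contain 217.111.25.31
  217.111.16.0/23 (217.111.16.0 - 217.111.17.255) does not contain 217.111.25.31
  217.111.28.0/22 (217.111.28.0 - 217.111.31.255) does not contain 217.111.25.31
  217.111.8.0/21 (217.111.8.0 - 217.111.15.255) does not contain 217.111.25.31
Longest matching prefix is /20 -> interface port3.

port3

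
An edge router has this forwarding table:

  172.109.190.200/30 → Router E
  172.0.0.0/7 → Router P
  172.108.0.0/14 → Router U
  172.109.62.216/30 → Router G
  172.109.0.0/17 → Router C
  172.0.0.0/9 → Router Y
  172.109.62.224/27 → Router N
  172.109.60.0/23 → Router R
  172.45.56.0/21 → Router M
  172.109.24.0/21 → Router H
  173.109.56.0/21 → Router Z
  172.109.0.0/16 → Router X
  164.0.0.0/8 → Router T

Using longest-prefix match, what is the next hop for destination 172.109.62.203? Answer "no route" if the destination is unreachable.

Router C

Routes whose prefix contains 172.109.62.203:
  172.0.0.0/7 (172.0.0.0 - 173.255.255.255) -> Router P
  172.0.0.0/9 (172.0.0.0 - 172.127.255.255) -> Router Y
  172.108.0.0/14 (172.108.0.0 - 172.111.255.255) -> Router U
  172.109.0.0/16 (172.109.0.0 - 172.109.255.255) -> Router X
  172.109.0.0/17 (172.109.0.0 - 172.109.127.255) -> Router C
More-specific entries that do NOT match:
  172.109.190.200/30 (172.109.190.200 - 172.109.190.203) does not contain 172.109.62.203
  172.109.62.216/30 (172.109.62.216 - 172.109.62.219) does not contain 172.109.62.203
  172.109.62.224/27 (172.109.62.224 - 172.109.62.255) does not contain 172.109.62.203
  172.109.60.0/23 (172.109.60.0 - 172.109.61.255) does not contain 172.109.62.203
  172.45.56.0/21 (172.45.56.0 - 172.45.63.255) does not contain 172.109.62.203
  172.109.24.0/21 (172.109.24.0 - 172.109.31.255) does not contain 172.109.62.203
  173.109.56.0/21 (173.109.56.0 - 173.109.63.255) does not contain 172.109.62.203
Longest matching prefix is /17 -> next hop Router C.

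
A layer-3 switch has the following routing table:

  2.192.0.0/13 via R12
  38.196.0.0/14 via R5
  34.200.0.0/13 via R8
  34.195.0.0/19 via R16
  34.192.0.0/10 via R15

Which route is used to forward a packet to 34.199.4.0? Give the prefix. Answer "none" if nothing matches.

Entries matching 34.199.4.0:
  34.192.0.0/10 (34.192.0.0 - 34.255.255.255)
Most specific is 34.192.0.0/10.

34.192.0.0/10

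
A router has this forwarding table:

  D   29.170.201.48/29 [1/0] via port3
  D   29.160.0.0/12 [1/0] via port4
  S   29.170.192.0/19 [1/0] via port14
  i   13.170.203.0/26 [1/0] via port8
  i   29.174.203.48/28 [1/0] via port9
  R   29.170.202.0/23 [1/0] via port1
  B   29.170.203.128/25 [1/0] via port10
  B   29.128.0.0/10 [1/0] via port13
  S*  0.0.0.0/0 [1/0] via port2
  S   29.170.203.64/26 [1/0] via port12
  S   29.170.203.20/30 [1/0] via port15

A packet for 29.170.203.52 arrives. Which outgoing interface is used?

port1

Routes whose prefix contains 29.170.203.52:
  0.0.0.0/0 (default, matches everything) -> port2
  29.128.0.0/10 (29.128.0.0 - 29.191.255.255) -> port13
  29.160.0.0/12 (29.160.0.0 - 29.175.255.255) -> port4
  29.170.192.0/19 (29.170.192.0 - 29.170.223.255) -> port14
  29.170.202.0/23 (29.170.202.0 - 29.170.203.255) -> port1
More-specific entries that do NOT match:
  29.170.203.20/30 (29.170.203.20 - 29.170.203.23) does not contain 29.170.203.52
  29.170.201.48/29 (29.170.201.48 - 29.170.201.55) does not contain 29.170.203.52
  29.174.203.48/28 (29.174.203.48 - 29.174.203.63) does not contain 29.170.203.52
  13.170.203.0/26 (13.170.203.0 - 13.170.203.63) does not contain 29.170.203.52
  29.170.203.64/26 (29.170.203.64 - 29.170.203.127) does not contain 29.170.203.52
  29.170.203.128/25 (29.170.203.128 - 29.170.203.255) does not contain 29.170.203.52
Longest matching prefix is /23 -> interface port1.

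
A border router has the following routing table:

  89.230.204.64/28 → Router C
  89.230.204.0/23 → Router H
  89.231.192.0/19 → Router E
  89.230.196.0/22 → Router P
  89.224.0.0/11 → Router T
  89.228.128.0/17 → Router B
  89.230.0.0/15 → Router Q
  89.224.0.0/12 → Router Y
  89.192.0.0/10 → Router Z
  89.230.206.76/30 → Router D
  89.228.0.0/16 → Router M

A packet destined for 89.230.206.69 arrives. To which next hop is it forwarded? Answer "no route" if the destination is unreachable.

Routes whose prefix contains 89.230.206.69:
  89.192.0.0/10 (89.192.0.0 - 89.255.255.255) -> Router Z
  89.224.0.0/11 (89.224.0.0 - 89.255.255.255) -> Router T
  89.224.0.0/12 (89.224.0.0 - 89.239.255.255) -> Router Y
  89.230.0.0/15 (89.230.0.0 - 89.231.255.255) -> Router Q
More-specific entries that do NOT match:
  89.230.206.76/30 (89.230.206.76 - 89.230.206.79) does not contain 89.230.206.69
  89.230.204.64/28 (89.230.204.64 - 89.230.204.79) does not contain 89.230.206.69
  89.230.204.0/23 (89.230.204.0 - 89.230.205.255) does not contain 89.230.206.69
  89.230.196.0/22 (89.230.196.0 - 89.230.199.255) does not contain 89.230.206.69
  89.231.192.0/19 (89.231.192.0 - 89.231.223.255) does not contain 89.230.206.69
  89.228.128.0/17 (89.228.128.0 - 89.228.255.255) does not contain 89.230.206.69
  89.228.0.0/16 (89.228.0.0 - 89.228.255.255) does not contain 89.230.206.69
Longest matching prefix is /15 -> next hop Router Q.

Router Q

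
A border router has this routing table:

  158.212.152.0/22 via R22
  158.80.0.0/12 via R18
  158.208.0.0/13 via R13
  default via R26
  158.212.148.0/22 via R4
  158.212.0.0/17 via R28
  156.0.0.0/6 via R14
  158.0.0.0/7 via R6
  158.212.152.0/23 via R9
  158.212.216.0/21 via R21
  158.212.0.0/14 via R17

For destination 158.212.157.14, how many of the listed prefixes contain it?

Prefixes containing 158.212.157.14:
  0.0.0.0/0 (default, matches everything)
  156.0.0.0/6 (156.0.0.0 - 159.255.255.255)
  158.0.0.0/7 (158.0.0.0 - 159.255.255.255)
  158.208.0.0/13 (158.208.0.0 - 158.215.255.255)
  158.212.0.0/14 (158.212.0.0 - 158.215.255.255)
Total matching entries: 5.

5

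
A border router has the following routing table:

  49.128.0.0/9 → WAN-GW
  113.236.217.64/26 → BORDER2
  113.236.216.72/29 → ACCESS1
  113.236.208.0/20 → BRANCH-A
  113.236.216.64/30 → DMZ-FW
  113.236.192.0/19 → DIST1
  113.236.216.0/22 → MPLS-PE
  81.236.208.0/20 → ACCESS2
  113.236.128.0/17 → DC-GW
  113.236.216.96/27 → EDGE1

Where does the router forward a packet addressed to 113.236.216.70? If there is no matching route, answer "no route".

MPLS-PE

Routes whose prefix contains 113.236.216.70:
  113.236.128.0/17 (113.236.128.0 - 113.236.255.255) -> DC-GW
  113.236.192.0/19 (113.236.192.0 - 113.236.223.255) -> DIST1
  113.236.208.0/20 (113.236.208.0 - 113.236.223.255) -> BRANCH-A
  113.236.216.0/22 (113.236.216.0 - 113.236.219.255) -> MPLS-PE
More-specific entries that do NOT match:
  113.236.216.64/30 (113.236.216.64 - 113.236.216.67) does not contain 113.236.216.70
  113.236.216.72/29 (113.236.216.72 - 113.236.216.79) does not contain 113.236.216.70
  113.236.216.96/27 (113.236.216.96 - 113.236.216.127) does not contain 113.236.216.70
  113.236.217.64/26 (113.236.217.64 - 113.236.217.127) does not contain 113.236.216.70
Longest matching prefix is /22 -> next hop MPLS-PE.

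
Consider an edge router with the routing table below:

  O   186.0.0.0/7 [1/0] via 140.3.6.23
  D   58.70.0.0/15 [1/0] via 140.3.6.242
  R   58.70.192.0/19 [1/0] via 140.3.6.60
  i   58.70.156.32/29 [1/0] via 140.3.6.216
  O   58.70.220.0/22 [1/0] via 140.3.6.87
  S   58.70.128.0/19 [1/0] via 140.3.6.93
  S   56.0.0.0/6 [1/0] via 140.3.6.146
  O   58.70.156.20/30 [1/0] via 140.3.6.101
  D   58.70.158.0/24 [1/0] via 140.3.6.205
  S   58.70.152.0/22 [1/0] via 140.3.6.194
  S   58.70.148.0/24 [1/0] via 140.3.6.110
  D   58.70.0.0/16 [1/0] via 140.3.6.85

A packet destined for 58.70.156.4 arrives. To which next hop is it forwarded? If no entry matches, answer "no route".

140.3.6.93

Routes whose prefix contains 58.70.156.4:
  56.0.0.0/6 (56.0.0.0 - 59.255.255.255) -> 140.3.6.146
  58.70.0.0/15 (58.70.0.0 - 58.71.255.255) -> 140.3.6.242
  58.70.0.0/16 (58.70.0.0 - 58.70.255.255) -> 140.3.6.85
  58.70.128.0/19 (58.70.128.0 - 58.70.159.255) -> 140.3.6.93
More-specific entries that do NOT match:
  58.70.156.20/30 (58.70.156.20 - 58.70.156.23) does not contain 58.70.156.4
  58.70.156.32/29 (58.70.156.32 - 58.70.156.39) does not contain 58.70.156.4
  58.70.158.0/24 (58.70.158.0 - 58.70.158.255) does not contain 58.70.156.4
  58.70.148.0/24 (58.70.148.0 - 58.70.148.255) does not contain 58.70.156.4
  58.70.220.0/22 (58.70.220.0 - 58.70.223.255) does not contain 58.70.156.4
  58.70.152.0/22 (58.70.152.0 - 58.70.155.255) does not contain 58.70.156.4
Longest matching prefix is /19 -> next hop 140.3.6.93.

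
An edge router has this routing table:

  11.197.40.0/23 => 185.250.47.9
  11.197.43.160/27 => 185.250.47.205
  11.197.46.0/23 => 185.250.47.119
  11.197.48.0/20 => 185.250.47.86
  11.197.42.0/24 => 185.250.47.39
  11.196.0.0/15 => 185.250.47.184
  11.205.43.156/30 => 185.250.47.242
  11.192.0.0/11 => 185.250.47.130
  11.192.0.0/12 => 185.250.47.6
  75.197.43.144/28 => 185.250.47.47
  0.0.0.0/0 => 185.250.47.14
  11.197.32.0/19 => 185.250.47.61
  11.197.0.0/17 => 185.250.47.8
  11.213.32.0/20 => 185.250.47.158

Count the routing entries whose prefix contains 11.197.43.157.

Prefixes containing 11.197.43.157:
  0.0.0.0/0 (default, matches everything)
  11.192.0.0/11 (11.192.0.0 - 11.223.255.255)
  11.192.0.0/12 (11.192.0.0 - 11.207.255.255)
  11.196.0.0/15 (11.196.0.0 - 11.197.255.255)
  11.197.0.0/17 (11.197.0.0 - 11.197.127.255)
  11.197.32.0/19 (11.197.32.0 - 11.197.63.255)
Total matching entries: 6.

6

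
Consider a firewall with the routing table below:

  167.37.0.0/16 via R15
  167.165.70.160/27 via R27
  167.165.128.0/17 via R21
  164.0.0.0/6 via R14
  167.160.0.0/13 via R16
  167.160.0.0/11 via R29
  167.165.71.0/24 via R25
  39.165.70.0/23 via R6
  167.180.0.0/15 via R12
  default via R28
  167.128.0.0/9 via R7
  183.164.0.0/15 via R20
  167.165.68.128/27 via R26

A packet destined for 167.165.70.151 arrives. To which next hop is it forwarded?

R16

Routes whose prefix contains 167.165.70.151:
  0.0.0.0/0 (default, matches everything) -> R28
  164.0.0.0/6 (164.0.0.0 - 167.255.255.255) -> R14
  167.128.0.0/9 (167.128.0.0 - 167.255.255.255) -> R7
  167.160.0.0/11 (167.160.0.0 - 167.191.255.255) -> R29
  167.160.0.0/13 (167.160.0.0 - 167.167.255.255) -> R16
More-specific entries that do NOT match:
  167.165.70.160/27 (167.165.70.160 - 167.165.70.191) does not contain 167.165.70.151
  167.165.68.128/27 (167.165.68.128 - 167.165.68.159) does not contain 167.165.70.151
  167.165.71.0/24 (167.165.71.0 - 167.165.71.255) does not contain 167.165.70.151
  39.165.70.0/23 (39.165.70.0 - 39.165.71.255) does not contain 167.165.70.151
  167.165.128.0/17 (167.165.128.0 - 167.165.255.255) does not contain 167.165.70.151
  167.37.0.0/16 (167.37.0.0 - 167.37.255.255) does not contain 167.165.70.151
  167.180.0.0/15 (167.180.0.0 - 167.181.255.255) does not contain 167.165.70.151
  183.164.0.0/15 (183.164.0.0 - 183.165.255.255) does not contain 167.165.70.151
Longest matching prefix is /13 -> next hop R16.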